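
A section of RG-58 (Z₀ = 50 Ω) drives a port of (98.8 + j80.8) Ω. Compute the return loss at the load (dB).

Γ = (48.8 + j80.8)/(148.8 + j80.8), |Γ| = 0.557
RL = −20·log₁₀|Γ| = −20·log₁₀(0.557)

RL ≈ 5.08 dB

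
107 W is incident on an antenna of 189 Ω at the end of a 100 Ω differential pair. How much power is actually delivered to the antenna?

Γ = (189 − 100)/(189 + 100) = 0.308
|Γ|² = 0.0948
P_refl = |Γ|²·P_inc = 10.1 W, P_del = (1 − |Γ|²)·P_inc = 96.9 W

P_delivered ≈ 96.9 W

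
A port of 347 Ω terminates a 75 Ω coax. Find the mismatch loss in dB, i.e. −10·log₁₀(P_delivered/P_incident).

Γ = (347 − 75)/(347 + 75) = 0.645
|Γ|² = 0.415, so P_del/P_inc = 1 − |Γ|² = 0.585
ML = −10·log₁₀(1 − |Γ|²)

mismatch loss ≈ 2.33 dB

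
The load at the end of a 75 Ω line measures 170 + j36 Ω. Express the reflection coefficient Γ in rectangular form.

Γ = (Z_L − Z_0)/(Z_L + Z_0) = (95 + j36)/(245 + j36)

Γ ≈ 0.401 + j0.0881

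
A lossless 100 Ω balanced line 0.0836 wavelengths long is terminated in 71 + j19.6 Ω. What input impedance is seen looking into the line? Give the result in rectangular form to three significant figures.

βl = 2π × 0.0836 = 30.1°
tan(βl) = tan(30.1°) = 0.58
Z_in = Z_0·(Z_L + jZ_0·tanβl)/(Z_0 + jZ_L·tanβl)
     = 100·(71 + j77.6)/(88.6 + j41.2)

Z_in ≈ 99.3 + j41.4 Ω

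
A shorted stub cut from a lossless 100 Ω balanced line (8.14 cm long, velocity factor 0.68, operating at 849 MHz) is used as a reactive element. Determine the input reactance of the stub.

X_in ≈ -160 Ω (capacitive)

λ = v/f = 0.68·c / 849 MHz = 0.24 m
βl = 2π·l/λ = 2π × 0.339 = 122°
tan(βl) = -1.6
For a shorted stub, Z_in = jZ_0·tan(βl)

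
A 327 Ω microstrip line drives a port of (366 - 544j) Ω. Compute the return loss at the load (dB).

RL ≈ 4.17 dB

Γ = (39 − j544)/(693 − j544), |Γ| = 0.619
RL = −20·log₁₀|Γ| = −20·log₁₀(0.619)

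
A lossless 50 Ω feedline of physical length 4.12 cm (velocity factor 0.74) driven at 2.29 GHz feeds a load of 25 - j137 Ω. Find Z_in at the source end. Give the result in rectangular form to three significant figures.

λ = v/f = 0.74·c / 2.29 GHz = 0.0969 m
βl = 2π·l/λ = 2π × 0.425 = 153°
tan(βl) = tan(153°) = -0.51
Z_in = Z_0·(Z_L + jZ_0·tanβl)/(Z_0 + jZ_L·tanβl)
     = 50·(25 − j162)/(-19.8 − j12.7)

Z_in ≈ 142 + j319 Ω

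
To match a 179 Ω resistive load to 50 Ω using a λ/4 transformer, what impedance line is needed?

Z_qwt ≈ 94.6 Ω

Z_qwt = √(Z_0·R_L) = √(50 × 179) = √8950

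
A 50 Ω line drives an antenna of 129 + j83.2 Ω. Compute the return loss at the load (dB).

Γ = (79 + j83.2)/(179 + j83.2), |Γ| = 0.581
RL = −20·log₁₀|Γ| = −20·log₁₀(0.581)

RL ≈ 4.71 dB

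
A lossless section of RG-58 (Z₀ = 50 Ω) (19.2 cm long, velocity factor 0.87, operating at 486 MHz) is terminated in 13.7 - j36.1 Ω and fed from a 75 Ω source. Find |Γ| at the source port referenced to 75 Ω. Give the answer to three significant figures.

λ = v/f = 0.87·c / 486 MHz = 0.537 m
βl = 2π·l/λ = 2π × 0.358 = 129°
tan(βl) = -1.25
Z_in = Z_0·(Z_L + jZ_0·tanβl)/(Z_0 + jZ_L·tanβl) = 276 − j40 Ω
Γ_s = (Z_in − Z_s)/(Z_in + Z_s) = (201 − j40)/(351 − j40), |Γ_s| = 0.581

|Γ| ≈ 0.581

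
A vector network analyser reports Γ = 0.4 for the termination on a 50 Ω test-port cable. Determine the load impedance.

Z_L = Z_0·(1 + Γ)/(1 − Γ) = 50·(1.4)/(0.6)

Z_L ≈ 117 Ω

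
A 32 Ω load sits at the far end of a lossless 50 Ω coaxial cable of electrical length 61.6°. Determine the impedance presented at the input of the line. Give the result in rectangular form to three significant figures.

tan(βl) = tan(61.6°) = 1.85
Z_in = Z_0·(Z_L + jZ_0·tanβl)/(Z_0 + jZ_L·tanβl)
     = 50·(32 + j92.5)/(50 + j59.2)

Z_in ≈ 58.9 + j22.7 Ω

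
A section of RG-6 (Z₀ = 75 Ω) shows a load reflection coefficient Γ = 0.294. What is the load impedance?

Z_L = Z_0·(1 + Γ)/(1 − Γ) = 75·(1.29)/(0.706)

Z_L ≈ 137 Ω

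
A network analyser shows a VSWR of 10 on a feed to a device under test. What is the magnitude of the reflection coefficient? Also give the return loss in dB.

|Γ| = (S − 1)/(S + 1) = (10 − 1)/(10 + 1) = 9/11
RL = −20·log₁₀|Γ| = −20·log₁₀(0.818)

|Γ| ≈ 0.818; return loss ≈ 1.74 dB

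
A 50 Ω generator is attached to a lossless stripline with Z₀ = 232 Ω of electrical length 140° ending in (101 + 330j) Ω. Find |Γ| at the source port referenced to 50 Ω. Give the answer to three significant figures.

tan(βl) = -0.839
Z_in = Z_0·(Z_L + jZ_0·tanβl)/(Z_0 + jZ_L·tanβl) = 34.8 + j67.5 Ω
Γ_s = (Z_in − Z_s)/(Z_in + Z_s) = (-15.2 + j67.5)/(84.8 + j67.5), |Γ_s| = 0.638

|Γ| ≈ 0.638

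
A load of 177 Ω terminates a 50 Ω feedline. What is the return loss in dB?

RL ≈ 5.04 dB

Γ = (177 − 50)/(177 + 50) = 0.559
RL = −20·log₁₀|Γ| = −20·log₁₀(0.559)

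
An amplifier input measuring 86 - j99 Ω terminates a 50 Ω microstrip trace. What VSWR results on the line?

VSWR ≈ 4.35

Γ = (Z_L − Z_0)/(Z_L + Z_0) = (36 − j99)/(136 − j99)
|Γ| = 105/168 = 0.626
VSWR = (1 + |Γ|)/(1 − |Γ|) = 1.63/0.374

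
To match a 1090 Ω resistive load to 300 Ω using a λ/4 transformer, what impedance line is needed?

Z_qwt ≈ 572 Ω

Z_qwt = √(Z_0·R_L) = √(300 × 1090) = √327000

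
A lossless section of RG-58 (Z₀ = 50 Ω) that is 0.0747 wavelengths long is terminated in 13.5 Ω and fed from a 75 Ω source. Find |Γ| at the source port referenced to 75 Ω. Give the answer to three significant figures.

|Γ| ≈ 0.664

βl = 2π × 0.0747 = 26.9°
tan(βl) = 0.507
Z_in = Z_0·(Z_L + jZ_0·tanβl)/(Z_0 + jZ_L·tanβl) = 16.7 + j23.1 Ω
Γ_s = (Z_in − Z_s)/(Z_in + Z_s) = (-58.3 + j23.1)/(91.7 + j23.1), |Γ_s| = 0.664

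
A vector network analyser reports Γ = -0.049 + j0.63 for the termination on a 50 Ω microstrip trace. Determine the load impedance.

Z_L = Z_0·(1 + Γ)/(1 − Γ) = 50·(0.951 + j0.63)/(1.05 − j0.63)

Z_L ≈ 20.1 + j42.1 Ω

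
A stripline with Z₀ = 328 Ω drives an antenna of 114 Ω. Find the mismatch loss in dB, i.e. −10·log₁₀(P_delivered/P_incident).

Γ = (114 − 328)/(114 + 328) = -0.484
|Γ|² = 0.234, so P_del/P_inc = 1 − |Γ|² = 0.766
ML = −10·log₁₀(1 − |Γ|²)

mismatch loss ≈ 1.16 dB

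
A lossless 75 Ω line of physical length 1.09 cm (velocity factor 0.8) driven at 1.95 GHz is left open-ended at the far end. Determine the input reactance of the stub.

X_in ≈ -121 Ω (capacitive)

λ = v/f = 0.8·c / 1.95 GHz = 0.123 m
βl = 2π·l/λ = 2π × 0.0886 = 31.9°
tan(βl) = 0.622
For an open-ended stub, Z_in = −jZ_0·cot(βl) = −jZ_0/tan(βl)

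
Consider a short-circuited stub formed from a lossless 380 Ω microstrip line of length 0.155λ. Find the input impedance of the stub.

βl = 2π × 0.155 = 55.8°
tan(βl) = 1.47
For a short-circuited stub, Z_in = jZ_0·tan(βl)

Z_in ≈ +j559 Ω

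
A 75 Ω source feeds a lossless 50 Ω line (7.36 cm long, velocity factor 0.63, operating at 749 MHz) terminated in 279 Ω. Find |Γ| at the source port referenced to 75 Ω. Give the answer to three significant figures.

|Γ| ≈ 0.779

λ = v/f = 0.63·c / 749 MHz = 0.252 m
βl = 2π·l/λ = 2π × 0.292 = 105°
tan(βl) = -3.73
Z_in = Z_0·(Z_L + jZ_0·tanβl)/(Z_0 + jZ_L·tanβl) = 9.58 + j12.9 Ω
Γ_s = (Z_in − Z_s)/(Z_in + Z_s) = (-65.4 + j12.9)/(84.6 + j12.9), |Γ_s| = 0.779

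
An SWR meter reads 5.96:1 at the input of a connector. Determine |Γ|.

|Γ| = (S − 1)/(S + 1) = (5.96 − 1)/(5.96 + 1) = 4.96/6.96

|Γ| ≈ 0.713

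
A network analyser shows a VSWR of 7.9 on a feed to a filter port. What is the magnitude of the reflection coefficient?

|Γ| ≈ 0.775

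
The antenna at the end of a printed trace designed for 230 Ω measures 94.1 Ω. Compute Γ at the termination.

Γ = -0.419

Γ = (Z_L − Z_0)/(Z_L + Z_0) = (94.1 − 230)/(94.1 + 230) = -135.9/324.1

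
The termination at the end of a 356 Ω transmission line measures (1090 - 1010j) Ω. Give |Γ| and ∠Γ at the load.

Γ = (Z_L − Z_0)/(Z_L + Z_0) = (734 − j1010)/(1446 − j1010)
|Γ| = 1250/1760 = 0.708

Γ ≈ 0.708 ∠ -19.1°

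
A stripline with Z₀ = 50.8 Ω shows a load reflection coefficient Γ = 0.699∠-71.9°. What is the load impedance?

Z_L ≈ 24.6 − j64 Ω

Z_L = Z_0·(1 + Γ)/(1 − Γ) = 50.8·(1.22 − j0.664)/(0.783 + j0.664)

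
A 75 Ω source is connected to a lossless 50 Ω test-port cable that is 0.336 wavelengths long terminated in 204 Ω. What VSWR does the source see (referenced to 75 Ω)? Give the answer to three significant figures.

VSWR ≈ 5.25

βl = 2π × 0.336 = 121°
tan(βl) = -1.67
Z_in = Z_0·(Z_L + jZ_0·tanβl)/(Z_0 + jZ_L·tanβl) = 16.3 + j27.6 Ω
Γ_s = (Z_in − Z_s)/(Z_in + Z_s) = (-58.7 + j27.6)/(91.3 + j27.6), |Γ_s| = 0.68
VSWR = (1 + |Γ_s|)/(1 − |Γ_s|)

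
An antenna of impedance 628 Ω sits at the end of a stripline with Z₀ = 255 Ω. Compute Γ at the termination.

Γ = (Z_L − Z_0)/(Z_L + Z_0) = (628 − 255)/(628 + 255) = 373/883

Γ = 0.422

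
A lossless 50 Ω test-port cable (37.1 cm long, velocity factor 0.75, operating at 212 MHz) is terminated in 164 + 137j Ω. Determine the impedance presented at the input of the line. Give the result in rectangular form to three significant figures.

λ = v/f = 0.75·c / 212 MHz = 1.06 m
βl = 2π·l/λ = 2π × 0.35 = 126°
tan(βl) = tan(126°) = -1.38
Z_in = Z_0·(Z_L + jZ_0·tanβl)/(Z_0 + jZ_L·tanβl)
     = 50·(164 + j67.8)/(240 − j227)

Z_in ≈ 11 + j24.5 Ω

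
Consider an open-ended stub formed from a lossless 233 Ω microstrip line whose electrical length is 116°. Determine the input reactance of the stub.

X_in ≈ 114 Ω (inductive)

tan(βl) = -2.05
For an open-ended stub, Z_in = −jZ_0·cot(βl) = −jZ_0/tan(βl)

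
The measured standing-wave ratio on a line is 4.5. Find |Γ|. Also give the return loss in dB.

|Γ| ≈ 0.636; return loss ≈ 3.93 dB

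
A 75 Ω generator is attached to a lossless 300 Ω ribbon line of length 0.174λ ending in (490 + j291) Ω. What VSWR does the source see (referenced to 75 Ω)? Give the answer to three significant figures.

VSWR ≈ 5.92

βl = 2π × 0.174 = 62.6°
tan(βl) = 1.93
Z_in = Z_0·(Z_L + jZ_0·tanβl)/(Z_0 + jZ_L·tanβl) = 216 − j215 Ω
Γ_s = (Z_in − Z_s)/(Z_in + Z_s) = (141 − j215)/(291 − j215), |Γ_s| = 0.711
VSWR = (1 + |Γ_s|)/(1 − |Γ_s|)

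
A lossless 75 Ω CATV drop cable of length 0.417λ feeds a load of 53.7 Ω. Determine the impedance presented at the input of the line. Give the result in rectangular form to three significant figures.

Z_in ≈ 61.1 − j18 Ω

βl = 2π × 0.417 = 150°
tan(βl) = tan(150°) = -0.575
Z_in = Z_0·(Z_L + jZ_0·tanβl)/(Z_0 + jZ_L·tanβl)
     = 75·(53.7 − j43.1)/(75 − j30.9)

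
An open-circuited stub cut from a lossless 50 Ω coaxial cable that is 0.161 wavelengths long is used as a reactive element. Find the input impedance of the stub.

βl = 2π × 0.161 = 58°
tan(βl) = 1.6
For an open-circuited stub, Z_in = −jZ_0·cot(βl) = −jZ_0/tan(βl)

Z_in ≈ −j31.3 Ω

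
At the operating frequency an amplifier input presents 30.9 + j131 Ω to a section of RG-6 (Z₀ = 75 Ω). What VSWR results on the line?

Γ = (Z_L − Z_0)/(Z_L + Z_0) = (-44.1 + j131)/(105.9 + j131)
|Γ| = 138/168 = 0.821
VSWR = (1 + |Γ|)/(1 − |Γ|) = 1.82/0.179

VSWR ≈ 10.1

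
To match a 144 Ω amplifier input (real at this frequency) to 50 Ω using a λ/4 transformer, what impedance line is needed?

Z_qwt = √(Z_0·R_L) = √(50 × 144) = √7200

Z_qwt ≈ 84.9 Ω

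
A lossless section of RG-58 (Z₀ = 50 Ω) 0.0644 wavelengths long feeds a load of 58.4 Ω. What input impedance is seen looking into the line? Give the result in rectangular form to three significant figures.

βl = 2π × 0.0644 = 23.2°
tan(βl) = tan(23.2°) = 0.428
Z_in = Z_0·(Z_L + jZ_0·tanβl)/(Z_0 + jZ_L·tanβl)
     = 50·(58.4 + j21.4)/(50 + j25)

Z_in ≈ 55.3 − j6.24 Ω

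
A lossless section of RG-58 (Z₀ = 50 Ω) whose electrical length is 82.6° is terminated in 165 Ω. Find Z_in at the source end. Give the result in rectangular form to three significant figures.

Z_in ≈ 15.4 − j5.89 Ω

tan(βl) = tan(82.6°) = 7.7
Z_in = Z_0·(Z_L + jZ_0·tanβl)/(Z_0 + jZ_L·tanβl)
     = 50·(165 + j385)/(50 + j1270)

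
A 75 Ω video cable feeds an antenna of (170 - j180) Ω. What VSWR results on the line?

VSWR ≈ 5.05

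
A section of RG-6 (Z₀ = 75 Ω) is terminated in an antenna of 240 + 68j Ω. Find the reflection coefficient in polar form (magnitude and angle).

Γ = (Z_L − Z_0)/(Z_L + Z_0) = (165 + j68)/(315 + j68)
|Γ| = 178/322 = 0.554

Γ ≈ 0.554 ∠ 10.2°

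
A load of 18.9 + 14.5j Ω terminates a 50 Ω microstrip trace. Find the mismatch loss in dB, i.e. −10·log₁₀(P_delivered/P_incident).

mismatch loss ≈ 1.18 dB

Γ = (-31.1 + j14.5)/(68.9 + j14.5), |Γ| = 0.487
|Γ|² = 0.238, so P_del/P_inc = 1 − |Γ|² = 0.762
ML = −10·log₁₀(1 − |Γ|²)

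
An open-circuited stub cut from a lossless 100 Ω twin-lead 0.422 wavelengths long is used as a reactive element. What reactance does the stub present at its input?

βl = 2π × 0.422 = 152°
tan(βl) = -0.534
For an open-circuited stub, Z_in = −jZ_0·cot(βl) = −jZ_0/tan(βl)

X_in ≈ 187 Ω (inductive)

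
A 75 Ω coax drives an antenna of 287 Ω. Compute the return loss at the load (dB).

Γ = (287 − 75)/(287 + 75) = 0.586
RL = −20·log₁₀|Γ| = −20·log₁₀(0.586)

RL ≈ 4.65 dB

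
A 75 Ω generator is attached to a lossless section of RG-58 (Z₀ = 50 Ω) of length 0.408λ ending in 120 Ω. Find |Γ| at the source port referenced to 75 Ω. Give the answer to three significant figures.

βl = 2π × 0.408 = 147°
tan(βl) = -0.652
Z_in = Z_0·(Z_L + jZ_0·tanβl)/(Z_0 + jZ_L·tanβl) = 49.6 + j45 Ω
Γ_s = (Z_in − Z_s)/(Z_in + Z_s) = (-25.4 + j45)/(125 + j45), |Γ_s| = 0.39

|Γ| ≈ 0.39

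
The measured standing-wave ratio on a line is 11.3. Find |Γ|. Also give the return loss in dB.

|Γ| = (S − 1)/(S + 1) = (11.3 − 1)/(11.3 + 1) = 10.3/12.3
RL = −20·log₁₀|Γ| = −20·log₁₀(0.837)

|Γ| ≈ 0.837; return loss ≈ 1.54 dB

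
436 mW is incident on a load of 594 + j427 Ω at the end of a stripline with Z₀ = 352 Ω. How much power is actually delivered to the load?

|Γ| = |(242 + j427)/(946 + j427)| = 0.473
|Γ|² = 0.224
P_refl = |Γ|²·P_inc = 97.5 mW, P_del = (1 − |Γ|²)·P_inc = 339 mW

P_delivered ≈ 339 mW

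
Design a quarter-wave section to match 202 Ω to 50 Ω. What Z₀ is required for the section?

Z_qwt = √(Z_0·R_L) = √(50 × 202) = √10100

Z_qwt ≈ 100 Ω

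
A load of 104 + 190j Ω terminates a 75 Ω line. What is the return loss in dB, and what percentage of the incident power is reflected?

RL ≈ 2.66 dB; 54.2% of incident power reflected

Γ = (29 + j190)/(179 + j190), |Γ| = 0.736
RL = −20·log₁₀(0.736) = 2.66 dB
P_refl/P_inc = |Γ|² = 0.542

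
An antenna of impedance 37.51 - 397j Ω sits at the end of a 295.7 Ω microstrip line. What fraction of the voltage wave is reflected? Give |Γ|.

|Γ| ≈ 0.914

Γ = (Z_L − Z_0)/(Z_L + Z_0) = (-258.2 − j397)/(333.2 − j397)
|Γ| = 474/518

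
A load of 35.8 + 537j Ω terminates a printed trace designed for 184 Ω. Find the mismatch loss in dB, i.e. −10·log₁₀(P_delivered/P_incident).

Γ = (-148.2 + j537)/(219.8 + j537), |Γ| = 0.96
|Γ|² = 0.922, so P_del/P_inc = 1 − |Γ|² = 0.0783
ML = −10·log₁₀(1 − |Γ|²)

mismatch loss ≈ 11.1 dB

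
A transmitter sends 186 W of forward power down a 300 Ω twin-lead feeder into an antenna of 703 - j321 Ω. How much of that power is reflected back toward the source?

|Γ| = |(403 − j321)/(1003 − j321)| = 0.489
|Γ|² = 0.239
P_refl = |Γ|²·P_inc = 44.5 W, P_del = (1 − |Γ|²)·P_inc = 141 W

P_reflected ≈ 44.5 W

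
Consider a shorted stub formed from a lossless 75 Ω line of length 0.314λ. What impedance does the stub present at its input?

βl = 2π × 0.314 = 113°
tan(βl) = -2.35
For a shorted stub, Z_in = jZ_0·tan(βl)

Z_in ≈ −j176 Ω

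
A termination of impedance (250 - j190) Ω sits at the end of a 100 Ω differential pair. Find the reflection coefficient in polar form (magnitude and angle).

Γ = (Z_L − Z_0)/(Z_L + Z_0) = (150 − j190)/(350 − j190)
|Γ| = 242/398 = 0.608

Γ ≈ 0.608 ∠ -23.2°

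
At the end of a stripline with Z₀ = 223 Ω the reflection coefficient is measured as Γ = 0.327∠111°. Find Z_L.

Z_L ≈ 148 + j102 Ω

Z_L = Z_0·(1 + Γ)/(1 − Γ) = 223·(0.883 + j0.305)/(1.12 − j0.305)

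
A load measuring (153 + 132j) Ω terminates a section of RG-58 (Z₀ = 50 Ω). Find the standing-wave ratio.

VSWR ≈ 5.48

Γ = (Z_L − Z_0)/(Z_L + Z_0) = (103 + j132)/(203 + j132)
|Γ| = 167/242 = 0.691
VSWR = (1 + |Γ|)/(1 − |Γ|) = 1.69/0.309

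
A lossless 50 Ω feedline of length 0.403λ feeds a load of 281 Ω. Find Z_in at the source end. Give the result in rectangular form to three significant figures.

βl = 2π × 0.403 = 145°
tan(βl) = tan(145°) = -0.698
Z_in = Z_0·(Z_L + jZ_0·tanβl)/(Z_0 + jZ_L·tanβl)
     = 50·(281 − j34.9)/(50 − j196)

Z_in ≈ 25.5 + j65.1 Ω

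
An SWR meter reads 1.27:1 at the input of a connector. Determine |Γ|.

|Γ| = (S − 1)/(S + 1) = (1.27 − 1)/(1.27 + 1) = 0.27/2.27

|Γ| ≈ 0.119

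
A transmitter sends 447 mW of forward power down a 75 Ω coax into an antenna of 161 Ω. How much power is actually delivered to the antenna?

Γ = (161 − 75)/(161 + 75) = 0.364
|Γ|² = 0.133
P_refl = |Γ|²·P_inc = 59.4 mW, P_del = (1 − |Γ|²)·P_inc = 388 mW

P_delivered ≈ 388 mW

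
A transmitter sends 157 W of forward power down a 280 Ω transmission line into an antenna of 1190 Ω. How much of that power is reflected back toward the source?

Γ = (1190 − 280)/(1190 + 280) = 0.619
|Γ|² = 0.383
P_refl = |Γ|²·P_inc = 60.2 W, P_del = (1 − |Γ|²)·P_inc = 96.8 W

P_reflected ≈ 60.2 W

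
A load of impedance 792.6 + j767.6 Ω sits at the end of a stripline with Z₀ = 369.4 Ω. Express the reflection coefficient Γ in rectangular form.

Γ = (Z_L − Z_0)/(Z_L + Z_0) = (423.2 + j767.6)/(1162 + j767.6)

Γ ≈ 0.557 + j0.292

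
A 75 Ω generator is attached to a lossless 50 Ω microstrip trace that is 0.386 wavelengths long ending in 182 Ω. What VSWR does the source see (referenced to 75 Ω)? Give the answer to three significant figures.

VSWR ≈ 3.78

βl = 2π × 0.386 = 139°
tan(βl) = -0.871
Z_in = Z_0·(Z_L + jZ_0·tanβl)/(Z_0 + jZ_L·tanβl) = 29 + j48.3 Ω
Γ_s = (Z_in − Z_s)/(Z_in + Z_s) = (-46 + j48.3)/(104 + j48.3), |Γ_s| = 0.582
VSWR = (1 + |Γ_s|)/(1 − |Γ_s|)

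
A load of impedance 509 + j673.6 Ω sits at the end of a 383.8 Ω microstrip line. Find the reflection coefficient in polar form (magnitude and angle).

Γ = (Z_L − Z_0)/(Z_L + Z_0) = (125.2 + j673.6)/(892.8 + j673.6)
|Γ| = 685/1120 = 0.613

Γ ≈ 0.613 ∠ 42.4°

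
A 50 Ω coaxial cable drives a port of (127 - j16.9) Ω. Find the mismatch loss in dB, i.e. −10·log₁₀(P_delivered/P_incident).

Γ = (77 − j16.9)/(177 − j16.9), |Γ| = 0.443
|Γ|² = 0.197, so P_del/P_inc = 1 − |Γ|² = 0.803
ML = −10·log₁₀(1 − |Γ|²)

mismatch loss ≈ 0.951 dB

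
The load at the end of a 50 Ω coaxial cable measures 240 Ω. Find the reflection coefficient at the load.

Γ = (Z_L − Z_0)/(Z_L + Z_0) = (240 − 50)/(240 + 50) = 190/290

Γ = 0.655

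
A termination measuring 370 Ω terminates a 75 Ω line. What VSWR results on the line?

Γ = (370 − 75)/(370 + 75) = 0.663
VSWR = (1 + 0.663)/(1 − 0.663)

VSWR ≈ 4.93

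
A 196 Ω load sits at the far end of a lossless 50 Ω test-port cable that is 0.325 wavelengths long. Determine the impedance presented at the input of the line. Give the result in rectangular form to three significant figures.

βl = 2π × 0.325 = 117°
tan(βl) = tan(117°) = -1.96
Z_in = Z_0·(Z_L + jZ_0·tanβl)/(Z_0 + jZ_L·tanβl)
     = 50·(196 − j98.1)/(50 − j385)

Z_in ≈ 15.8 + j23.4 Ω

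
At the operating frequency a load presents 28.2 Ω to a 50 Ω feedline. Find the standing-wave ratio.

VSWR ≈ 1.77

Γ = (28.2 − 50)/(28.2 + 50) = -0.279
VSWR = (1 + 0.279)/(1 − 0.279)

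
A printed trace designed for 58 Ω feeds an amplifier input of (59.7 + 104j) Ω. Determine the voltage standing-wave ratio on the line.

VSWR ≈ 4.92

Γ = (Z_L − Z_0)/(Z_L + Z_0) = (1.7 + j104)/(117.7 + j104)
|Γ| = 104/157 = 0.662
VSWR = (1 + |Γ|)/(1 − |Γ|) = 1.66/0.338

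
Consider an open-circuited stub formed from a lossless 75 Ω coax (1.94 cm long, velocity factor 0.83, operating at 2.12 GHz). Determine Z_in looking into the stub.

λ = v/f = 0.83·c / 2.12 GHz = 0.117 m
βl = 2π·l/λ = 2π × 0.165 = 59.5°
tan(βl) = 1.7
For an open-circuited stub, Z_in = −jZ_0·cot(βl) = −jZ_0/tan(βl)

Z_in ≈ −j44.2 Ω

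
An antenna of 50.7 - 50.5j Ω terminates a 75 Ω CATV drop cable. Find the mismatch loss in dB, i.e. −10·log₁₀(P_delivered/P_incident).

mismatch loss ≈ 0.815 dB

Γ = (-24.3 − j50.5)/(125.7 − j50.5), |Γ| = 0.414
|Γ|² = 0.171, so P_del/P_inc = 1 − |Γ|² = 0.829
ML = −10·log₁₀(1 − |Γ|²)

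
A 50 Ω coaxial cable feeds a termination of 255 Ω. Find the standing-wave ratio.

VSWR ≈ 5.1

Γ = (255 − 50)/(255 + 50) = 0.672
VSWR = (1 + 0.672)/(1 − 0.672)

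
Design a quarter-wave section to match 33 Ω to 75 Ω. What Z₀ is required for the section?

Z_qwt ≈ 49.7 Ω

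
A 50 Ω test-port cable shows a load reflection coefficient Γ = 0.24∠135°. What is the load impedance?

Z_L ≈ 33.7 + j12.1 Ω

Z_L = Z_0·(1 + Γ)/(1 − Γ) = 50·(0.83 + j0.17)/(1.17 − j0.17)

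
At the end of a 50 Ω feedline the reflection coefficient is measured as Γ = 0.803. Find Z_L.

Z_L = Z_0·(1 + Γ)/(1 − Γ) = 50·(1.8)/(0.197)

Z_L ≈ 458 Ω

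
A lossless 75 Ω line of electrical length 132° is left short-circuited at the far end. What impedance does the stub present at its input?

tan(βl) = -1.11
For a short-circuited stub, Z_in = jZ_0·tan(βl)

Z_in ≈ −j83.3 Ω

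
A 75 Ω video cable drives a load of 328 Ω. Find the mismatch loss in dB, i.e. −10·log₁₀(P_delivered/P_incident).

mismatch loss ≈ 2.18 dB

Γ = (328 − 75)/(328 + 75) = 0.628
|Γ|² = 0.394, so P_del/P_inc = 1 − |Γ|² = 0.606
ML = −10·log₁₀(1 − |Γ|²)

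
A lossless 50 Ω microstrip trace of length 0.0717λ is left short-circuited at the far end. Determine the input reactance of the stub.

X_in ≈ 24.2 Ω (inductive)

βl = 2π × 0.0717 = 25.8°
tan(βl) = 0.484
For a short-circuited stub, Z_in = jZ_0·tan(βl)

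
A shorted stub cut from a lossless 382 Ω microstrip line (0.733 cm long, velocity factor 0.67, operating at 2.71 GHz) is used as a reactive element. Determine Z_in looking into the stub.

Z_in ≈ +j273 Ω

λ = v/f = 0.67·c / 2.71 GHz = 0.0742 m
βl = 2π·l/λ = 2π × 0.0988 = 35.6°
tan(βl) = 0.715
For a shorted stub, Z_in = jZ_0·tan(βl)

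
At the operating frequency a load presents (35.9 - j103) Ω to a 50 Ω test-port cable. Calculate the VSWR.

VSWR ≈ 7.89

Γ = (Z_L − Z_0)/(Z_L + Z_0) = (-14.1 − j103)/(85.9 − j103)
|Γ| = 104/134 = 0.775
VSWR = (1 + |Γ|)/(1 − |Γ|) = 1.78/0.225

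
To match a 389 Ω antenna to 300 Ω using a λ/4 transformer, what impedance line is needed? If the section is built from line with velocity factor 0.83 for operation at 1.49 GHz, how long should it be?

Z_qwt = √(Z_0·R_L) = √(300 × 389) = √116700
λ = 0.83·c/f = 0.167 m, so l = λ/4 = 0.0418 m

Z_qwt ≈ 342 Ω; length ≈ 4.18 cm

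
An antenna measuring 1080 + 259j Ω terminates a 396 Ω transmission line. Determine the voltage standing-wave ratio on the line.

Γ = (Z_L − Z_0)/(Z_L + Z_0) = (684 + j259)/(1476 + j259)
|Γ| = 731/1500 = 0.488
VSWR = (1 + |Γ|)/(1 − |Γ|) = 1.49/0.512

VSWR ≈ 2.91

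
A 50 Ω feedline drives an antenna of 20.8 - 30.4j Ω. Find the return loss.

Γ = (-29.2 − j30.4)/(70.8 − j30.4), |Γ| = 0.547
RL = −20·log₁₀|Γ| = −20·log₁₀(0.547)

RL ≈ 5.24 dB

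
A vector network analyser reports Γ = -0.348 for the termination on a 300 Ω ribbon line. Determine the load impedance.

Z_L ≈ 145 Ω

Z_L = Z_0·(1 + Γ)/(1 − Γ) = 300·(0.652)/(1.35)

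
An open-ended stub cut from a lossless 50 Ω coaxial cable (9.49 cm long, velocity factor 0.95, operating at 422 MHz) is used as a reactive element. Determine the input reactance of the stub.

λ = v/f = 0.95·c / 422 MHz = 0.675 m
βl = 2π·l/λ = 2π × 0.141 = 50.6°
tan(βl) = 1.22
For an open-ended stub, Z_in = −jZ_0·cot(βl) = −jZ_0/tan(βl)

X_in ≈ -41.1 Ω (capacitive)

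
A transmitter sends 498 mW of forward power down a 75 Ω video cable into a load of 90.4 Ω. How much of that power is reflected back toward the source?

P_reflected ≈ 4.32 mW

Γ = (90.4 − 75)/(90.4 + 75) = 0.0931
|Γ|² = 0.00867
P_refl = |Γ|²·P_inc = 4.32 mW, P_del = (1 − |Γ|²)·P_inc = 494 mW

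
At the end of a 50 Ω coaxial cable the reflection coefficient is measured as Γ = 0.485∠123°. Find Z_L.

Z_L ≈ 21.7 + j23.1 Ω

Z_L = Z_0·(1 + Γ)/(1 − Γ) = 50·(0.736 + j0.407)/(1.26 − j0.407)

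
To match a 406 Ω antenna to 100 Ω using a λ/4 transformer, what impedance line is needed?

Z_qwt = √(Z_0·R_L) = √(100 × 406) = √40600

Z_qwt ≈ 201 Ω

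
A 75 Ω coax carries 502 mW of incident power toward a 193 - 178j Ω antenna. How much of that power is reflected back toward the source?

P_reflected ≈ 221 mW

|Γ| = |(118 − j178)/(268 − j178)| = 0.664
|Γ|² = 0.441
P_refl = |Γ|²·P_inc = 221 mW, P_del = (1 − |Γ|²)·P_inc = 281 mW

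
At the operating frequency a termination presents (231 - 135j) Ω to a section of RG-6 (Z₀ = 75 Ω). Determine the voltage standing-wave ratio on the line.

Γ = (Z_L − Z_0)/(Z_L + Z_0) = (156 − j135)/(306 − j135)
|Γ| = 206/334 = 0.617
VSWR = (1 + |Γ|)/(1 − |Γ|) = 1.62/0.383

VSWR ≈ 4.22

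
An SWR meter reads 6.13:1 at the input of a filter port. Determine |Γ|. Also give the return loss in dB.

|Γ| ≈ 0.719; return loss ≈ 2.86 dB

|Γ| = (S − 1)/(S + 1) = (6.13 − 1)/(6.13 + 1) = 5.13/7.13
RL = −20·log₁₀|Γ| = −20·log₁₀(0.719)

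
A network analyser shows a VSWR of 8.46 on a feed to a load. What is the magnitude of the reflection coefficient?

|Γ| ≈ 0.789

|Γ| = (S − 1)/(S + 1) = (8.46 − 1)/(8.46 + 1) = 7.46/9.46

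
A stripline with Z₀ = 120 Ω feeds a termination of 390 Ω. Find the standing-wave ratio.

VSWR ≈ 3.25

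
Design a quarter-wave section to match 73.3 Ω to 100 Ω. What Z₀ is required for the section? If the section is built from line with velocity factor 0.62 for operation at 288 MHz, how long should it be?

Z_qwt ≈ 85.6 Ω; length ≈ 16.1 cm

Z_qwt = √(Z_0·R_L) = √(100 × 73.3) = √7330
λ = 0.62·c/f = 0.646 m, so l = λ/4 = 0.161 m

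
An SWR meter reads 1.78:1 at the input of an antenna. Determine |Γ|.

|Γ| ≈ 0.281

|Γ| = (S − 1)/(S + 1) = (1.78 − 1)/(1.78 + 1) = 0.78/2.78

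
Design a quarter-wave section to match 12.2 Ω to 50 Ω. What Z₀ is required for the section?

Z_qwt ≈ 24.7 Ω

Z_qwt = √(Z_0·R_L) = √(50 × 12.2) = √610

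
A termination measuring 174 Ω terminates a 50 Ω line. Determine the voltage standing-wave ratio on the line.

VSWR ≈ 3.48

Γ = (174 − 50)/(174 + 50) = 0.554
VSWR = (1 + 0.554)/(1 − 0.554)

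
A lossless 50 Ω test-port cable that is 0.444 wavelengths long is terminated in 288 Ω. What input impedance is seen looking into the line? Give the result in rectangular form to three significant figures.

βl = 2π × 0.444 = 160°
tan(βl) = tan(160°) = -0.367
Z_in = Z_0·(Z_L + jZ_0·tanβl)/(Z_0 + jZ_L·tanβl)
     = 50·(288 − j18.4)/(50 − j106)

Z_in ≈ 59.7 + j108 Ω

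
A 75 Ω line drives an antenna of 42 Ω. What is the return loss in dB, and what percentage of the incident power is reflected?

Γ = (42 − 75)/(42 + 75) = -0.282
RL = −20·log₁₀(0.282) = 11 dB
P_refl/P_inc = |Γ|² = 0.0796

RL ≈ 11 dB; 7.96% of incident power reflected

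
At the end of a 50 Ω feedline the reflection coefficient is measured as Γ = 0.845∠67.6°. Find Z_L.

Z_L = Z_0·(1 + Γ)/(1 − Γ) = 50·(1.32 + j0.781)/(0.678 − j0.781)

Z_L ≈ 13.4 + j73 Ω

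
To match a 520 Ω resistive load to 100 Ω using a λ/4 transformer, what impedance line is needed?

Z_qwt ≈ 228 Ω

Z_qwt = √(Z_0·R_L) = √(100 × 520) = √52000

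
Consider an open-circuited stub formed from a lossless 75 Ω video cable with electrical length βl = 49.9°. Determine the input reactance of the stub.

tan(βl) = 1.19
For an open-circuited stub, Z_in = −jZ_0·cot(βl) = −jZ_0/tan(βl)

X_in ≈ -63.2 Ω (capacitive)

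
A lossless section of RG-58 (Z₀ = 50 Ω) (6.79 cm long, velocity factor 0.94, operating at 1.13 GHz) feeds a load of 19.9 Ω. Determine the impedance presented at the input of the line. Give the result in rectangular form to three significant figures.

Z_in ≈ 114 − j33 Ω

λ = v/f = 0.94·c / 1.13 GHz = 0.25 m
βl = 2π·l/λ = 2π × 0.272 = 97.9°
tan(βl) = tan(97.9°) = -7.16
Z_in = Z_0·(Z_L + jZ_0·tanβl)/(Z_0 + jZ_L·tanβl)
     = 50·(19.9 − j358)/(50 − j143)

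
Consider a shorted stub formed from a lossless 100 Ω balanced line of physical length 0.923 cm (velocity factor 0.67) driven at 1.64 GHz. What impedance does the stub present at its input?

Z_in ≈ +j51.2 Ω

λ = v/f = 0.67·c / 1.64 GHz = 0.123 m
βl = 2π·l/λ = 2π × 0.0753 = 27.1°
tan(βl) = 0.512
For a shorted stub, Z_in = jZ_0·tan(βl)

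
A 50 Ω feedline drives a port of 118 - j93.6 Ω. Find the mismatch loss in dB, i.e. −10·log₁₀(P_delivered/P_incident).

mismatch loss ≈ 1.95 dB

Γ = (68 − j93.6)/(168 − j93.6), |Γ| = 0.602
|Γ|² = 0.362, so P_del/P_inc = 1 − |Γ|² = 0.638
ML = −10·log₁₀(1 − |Γ|²)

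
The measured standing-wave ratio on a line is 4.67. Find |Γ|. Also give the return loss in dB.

|Γ| ≈ 0.647; return loss ≈ 3.78 dB

|Γ| = (S − 1)/(S + 1) = (4.67 − 1)/(4.67 + 1) = 3.67/5.67
RL = −20·log₁₀|Γ| = −20·log₁₀(0.647)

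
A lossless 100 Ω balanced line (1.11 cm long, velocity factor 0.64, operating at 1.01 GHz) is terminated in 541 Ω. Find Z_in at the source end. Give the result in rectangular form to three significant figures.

Z_in ≈ 117 − j204 Ω

λ = v/f = 0.64·c / 1.01 GHz = 0.19 m
βl = 2π·l/λ = 2π × 0.0584 = 21°
tan(βl) = tan(21°) = 0.384
Z_in = Z_0·(Z_L + jZ_0·tanβl)/(Z_0 + jZ_L·tanβl)
     = 100·(541 + j38.4)/(100 + j208)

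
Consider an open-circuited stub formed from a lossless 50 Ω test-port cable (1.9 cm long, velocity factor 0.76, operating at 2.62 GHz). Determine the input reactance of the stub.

λ = v/f = 0.76·c / 2.62 GHz = 0.087 m
βl = 2π·l/λ = 2π × 0.218 = 78.6°
tan(βl) = 4.96
For an open-circuited stub, Z_in = −jZ_0·cot(βl) = −jZ_0/tan(βl)

X_in ≈ -10.1 Ω (capacitive)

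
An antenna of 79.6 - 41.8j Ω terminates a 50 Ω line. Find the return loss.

RL ≈ 8.49 dB

Γ = (29.6 − j41.8)/(129.6 − j41.8), |Γ| = 0.376
RL = −20·log₁₀|Γ| = −20·log₁₀(0.376)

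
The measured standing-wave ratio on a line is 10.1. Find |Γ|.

|Γ| = (S − 1)/(S + 1) = (10.1 − 1)/(10.1 + 1) = 9.1/11.1

|Γ| ≈ 0.82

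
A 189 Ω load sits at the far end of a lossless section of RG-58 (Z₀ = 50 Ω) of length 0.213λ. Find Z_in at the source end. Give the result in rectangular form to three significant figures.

Z_in ≈ 13.9 − j11 Ω

βl = 2π × 0.213 = 76.7°
tan(βl) = tan(76.7°) = 4.22
Z_in = Z_0·(Z_L + jZ_0·tanβl)/(Z_0 + jZ_L·tanβl)
     = 50·(189 + j211)/(50 + j798)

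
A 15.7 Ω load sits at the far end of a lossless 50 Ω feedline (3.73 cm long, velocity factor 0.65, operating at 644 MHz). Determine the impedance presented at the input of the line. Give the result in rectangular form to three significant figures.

Z_in ≈ 28.1 + j40.3 Ω

λ = v/f = 0.65·c / 644 MHz = 0.303 m
βl = 2π·l/λ = 2π × 0.123 = 44.3°
tan(βl) = tan(44.3°) = 0.977
Z_in = Z_0·(Z_L + jZ_0·tanβl)/(Z_0 + jZ_L·tanβl)
     = 50·(15.7 + j48.9)/(50 + j15.3)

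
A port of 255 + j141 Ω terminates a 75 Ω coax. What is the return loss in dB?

RL ≈ 3.92 dB

Γ = (180 + j141)/(330 + j141), |Γ| = 0.637
RL = −20·log₁₀|Γ| = −20·log₁₀(0.637)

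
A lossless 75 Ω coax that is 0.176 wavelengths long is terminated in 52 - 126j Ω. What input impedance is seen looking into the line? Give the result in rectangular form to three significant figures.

Z_in ≈ 12.4 + j1.46 Ω

βl = 2π × 0.176 = 63.4°
tan(βl) = tan(63.4°) = 1.99
Z_in = Z_0·(Z_L + jZ_0·tanβl)/(Z_0 + jZ_L·tanβl)
     = 75·(52 + j23.5)/(326 + j104)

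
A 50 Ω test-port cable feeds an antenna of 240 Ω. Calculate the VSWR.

Γ = (240 − 50)/(240 + 50) = 0.655
VSWR = (1 + 0.655)/(1 − 0.655)

VSWR ≈ 4.8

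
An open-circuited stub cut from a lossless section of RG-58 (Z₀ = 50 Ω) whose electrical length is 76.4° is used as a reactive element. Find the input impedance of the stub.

tan(βl) = 4.13
For an open-circuited stub, Z_in = −jZ_0·cot(βl) = −jZ_0/tan(βl)

Z_in ≈ −j12.1 Ω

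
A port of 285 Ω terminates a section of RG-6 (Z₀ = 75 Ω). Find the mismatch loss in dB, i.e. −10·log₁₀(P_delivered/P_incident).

mismatch loss ≈ 1.81 dB

Γ = (285 − 75)/(285 + 75) = 0.583
|Γ|² = 0.34, so P_del/P_inc = 1 − |Γ|² = 0.66
ML = −10·log₁₀(1 − |Γ|²)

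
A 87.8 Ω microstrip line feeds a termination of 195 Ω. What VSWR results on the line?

VSWR ≈ 2.22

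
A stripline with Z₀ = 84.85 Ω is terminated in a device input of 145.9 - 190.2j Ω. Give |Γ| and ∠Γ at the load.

Γ = (Z_L − Z_0)/(Z_L + Z_0) = (61.05 − j190.2)/(230.8 − j190.2)
|Γ| = 200/299 = 0.668

Γ ≈ 0.668 ∠ -32.7°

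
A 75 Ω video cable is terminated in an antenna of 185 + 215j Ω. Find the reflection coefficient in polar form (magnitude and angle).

Γ = (Z_L − Z_0)/(Z_L + Z_0) = (110 + j215)/(260 + j215)
|Γ| = 242/337 = 0.716

Γ ≈ 0.716 ∠ 23.3°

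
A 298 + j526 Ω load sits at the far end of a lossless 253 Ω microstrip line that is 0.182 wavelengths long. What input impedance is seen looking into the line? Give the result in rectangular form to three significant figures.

Z_in ≈ 89.4 − j238 Ω

βl = 2π × 0.182 = 65.5°
tan(βl) = tan(65.5°) = 2.2
Z_in = Z_0·(Z_L + jZ_0·tanβl)/(Z_0 + jZ_L·tanβl)
     = 253·(298 + j1080)/(-902 + j655)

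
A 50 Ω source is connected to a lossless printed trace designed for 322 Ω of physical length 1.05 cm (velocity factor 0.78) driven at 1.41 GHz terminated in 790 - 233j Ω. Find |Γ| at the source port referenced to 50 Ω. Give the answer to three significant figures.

λ = v/f = 0.78·c / 1.41 GHz = 0.166 m
βl = 2π·l/λ = 2π × 0.0633 = 22.8°
tan(βl) = 0.42
Z_in = Z_0·(Z_L + jZ_0·tanβl)/(Z_0 + jZ_L·tanβl) = 337 − j341 Ω
Γ_s = (Z_in − Z_s)/(Z_in + Z_s) = (287 − j341)/(387 − j341), |Γ_s| = 0.864

|Γ| ≈ 0.864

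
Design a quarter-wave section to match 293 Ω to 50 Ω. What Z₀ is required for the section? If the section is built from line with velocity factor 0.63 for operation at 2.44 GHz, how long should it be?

Z_qwt ≈ 121 Ω; length ≈ 1.94 cm

Z_qwt = √(Z_0·R_L) = √(50 × 293) = √14650
λ = 0.63·c/f = 0.0775 m, so l = λ/4 = 0.0194 m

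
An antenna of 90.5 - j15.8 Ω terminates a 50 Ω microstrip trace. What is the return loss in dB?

Γ = (40.5 − j15.8)/(140.5 − j15.8), |Γ| = 0.307
RL = −20·log₁₀|Γ| = −20·log₁₀(0.307)

RL ≈ 10.2 dB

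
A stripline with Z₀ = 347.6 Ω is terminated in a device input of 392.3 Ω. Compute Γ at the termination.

Γ = 0.0604

Γ = (Z_L − Z_0)/(Z_L + Z_0) = (392.3 − 347.6)/(392.3 + 347.6) = 44.7/739.9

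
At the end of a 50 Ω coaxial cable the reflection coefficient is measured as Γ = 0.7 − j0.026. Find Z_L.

Z_L = Z_0·(1 + Γ)/(1 − Γ) = 50·(1.7 − j0.026)/(0.3 + j0.026)

Z_L ≈ 281 − j28.7 Ω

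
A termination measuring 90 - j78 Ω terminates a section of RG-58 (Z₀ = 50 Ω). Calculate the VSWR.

Γ = (Z_L − Z_0)/(Z_L + Z_0) = (40 − j78)/(140 − j78)
|Γ| = 87.7/160 = 0.547
VSWR = (1 + |Γ|)/(1 − |Γ|) = 1.55/0.453

VSWR ≈ 3.41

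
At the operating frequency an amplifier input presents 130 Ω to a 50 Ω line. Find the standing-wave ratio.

Γ = (130 − 50)/(130 + 50) = 0.444
VSWR = (1 + 0.444)/(1 − 0.444)

VSWR ≈ 2.6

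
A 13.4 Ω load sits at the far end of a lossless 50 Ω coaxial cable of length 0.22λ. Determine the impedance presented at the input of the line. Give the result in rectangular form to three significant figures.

Z_in ≈ 128 + j81.8 Ω

βl = 2π × 0.22 = 79.2°
tan(βl) = tan(79.2°) = 5.24
Z_in = Z_0·(Z_L + jZ_0·tanβl)/(Z_0 + jZ_L·tanβl)
     = 50·(13.4 + j262)/(50 + j70.2)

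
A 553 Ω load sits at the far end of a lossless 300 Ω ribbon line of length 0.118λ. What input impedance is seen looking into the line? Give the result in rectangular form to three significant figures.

βl = 2π × 0.118 = 42.5°
tan(βl) = tan(42.5°) = 0.916
Z_in = Z_0·(Z_L + jZ_0·tanβl)/(Z_0 + jZ_L·tanβl)
     = 300·(553 + j275)/(300 + j506)

Z_in ≈ 264 − j171 Ω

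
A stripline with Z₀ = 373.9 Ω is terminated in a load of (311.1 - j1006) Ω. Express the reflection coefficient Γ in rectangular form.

Γ = (Z_L − Z_0)/(Z_L + Z_0) = (-62.8 − j1006)/(685 − j1006)

Γ ≈ 0.654 − j0.508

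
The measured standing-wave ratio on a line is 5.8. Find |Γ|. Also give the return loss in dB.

|Γ| = (S − 1)/(S + 1) = (5.8 − 1)/(5.8 + 1) = 4.8/6.8
RL = −20·log₁₀|Γ| = −20·log₁₀(0.706)

|Γ| ≈ 0.706; return loss ≈ 3.03 dB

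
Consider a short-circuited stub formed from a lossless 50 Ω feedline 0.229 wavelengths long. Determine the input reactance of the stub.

βl = 2π × 0.229 = 82.4°
tan(βl) = 7.53
For a short-circuited stub, Z_in = jZ_0·tan(βl)

X_in ≈ 377 Ω (inductive)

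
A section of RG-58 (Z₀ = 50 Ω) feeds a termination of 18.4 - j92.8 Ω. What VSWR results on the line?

Γ = (Z_L − Z_0)/(Z_L + Z_0) = (-31.6 − j92.8)/(68.4 − j92.8)
|Γ| = 98/115 = 0.85
VSWR = (1 + |Γ|)/(1 − |Γ|) = 1.85/0.15

VSWR ≈ 12.4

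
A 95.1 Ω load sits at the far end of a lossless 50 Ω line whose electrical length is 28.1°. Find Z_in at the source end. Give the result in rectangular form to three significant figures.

Z_in ≈ 60.2 − j34.4 Ω

tan(βl) = tan(28.1°) = 0.534
Z_in = Z_0·(Z_L + jZ_0·tanβl)/(Z_0 + jZ_L·tanβl)
     = 50·(95.1 + j26.7)/(50 + j50.8)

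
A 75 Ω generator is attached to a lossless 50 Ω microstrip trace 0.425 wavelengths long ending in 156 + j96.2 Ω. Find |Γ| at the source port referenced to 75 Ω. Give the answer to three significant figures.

|Γ| ≈ 0.616

βl = 2π × 0.425 = 153°
tan(βl) = -0.51
Z_in = Z_0·(Z_L + jZ_0·tanβl)/(Z_0 + jZ_L·tanβl) = 30.5 + j60.2 Ω
Γ_s = (Z_in − Z_s)/(Z_in + Z_s) = (-44.5 + j60.2)/(105 + j60.2), |Γ_s| = 0.616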